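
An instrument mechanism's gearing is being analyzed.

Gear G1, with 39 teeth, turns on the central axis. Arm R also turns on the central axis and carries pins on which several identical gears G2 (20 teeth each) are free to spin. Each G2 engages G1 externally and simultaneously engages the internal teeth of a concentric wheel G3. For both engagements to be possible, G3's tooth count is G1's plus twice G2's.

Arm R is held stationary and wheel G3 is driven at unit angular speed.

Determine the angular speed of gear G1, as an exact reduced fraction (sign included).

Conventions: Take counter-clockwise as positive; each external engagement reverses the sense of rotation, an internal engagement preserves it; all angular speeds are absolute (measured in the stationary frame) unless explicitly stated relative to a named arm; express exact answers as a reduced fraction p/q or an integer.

-79/39

planetary set (39T centre, 20T on arm, 79T internal) — Willis relation
ring teeth: 39 + 2·20 = 79
39(ω_sun−ω_arm) = −79(ω_ring−ω_arm),  ω_arm = 0, ω_ring = 1
ω_sun = 0 − (79/39)(1−0) = -79/39
exact speed ratio = -79/39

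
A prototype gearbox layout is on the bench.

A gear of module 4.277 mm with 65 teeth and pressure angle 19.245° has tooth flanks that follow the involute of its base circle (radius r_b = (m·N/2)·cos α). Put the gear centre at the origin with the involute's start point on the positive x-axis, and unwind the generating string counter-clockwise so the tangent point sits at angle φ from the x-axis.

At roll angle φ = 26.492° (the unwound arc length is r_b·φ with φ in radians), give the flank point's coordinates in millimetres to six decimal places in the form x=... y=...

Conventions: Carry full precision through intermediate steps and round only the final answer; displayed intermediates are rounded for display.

single-mesh involute tooth geometry (65T wheel at module 4.277)
pitch radius r_p = m·N/2 = 4.277·65/2 = 139.002500
base radius r_b = r_p·cos α = 139.002500·cos 19.245° = 131.234733
roll angle φ = 26.492° = 0.46237263 rad
x = r_b·(cos φ + φ·sin φ) = 144.522057
y = r_b·(sin φ − φ·cos φ) = 4.232438

x=144.522057 y=4.232438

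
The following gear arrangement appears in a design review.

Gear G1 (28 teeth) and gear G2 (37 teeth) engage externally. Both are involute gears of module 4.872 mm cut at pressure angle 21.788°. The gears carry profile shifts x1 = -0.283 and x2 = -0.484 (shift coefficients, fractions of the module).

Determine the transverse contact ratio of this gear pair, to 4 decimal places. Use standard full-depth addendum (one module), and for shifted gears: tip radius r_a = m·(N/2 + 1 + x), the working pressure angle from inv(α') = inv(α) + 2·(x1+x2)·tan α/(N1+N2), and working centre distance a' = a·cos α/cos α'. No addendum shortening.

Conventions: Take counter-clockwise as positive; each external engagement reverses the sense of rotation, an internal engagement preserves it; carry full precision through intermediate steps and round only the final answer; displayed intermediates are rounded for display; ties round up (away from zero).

1.8809

single-mesh involute tooth geometry (28T engaging 37T at module 4.872)
base radii: r_b1 = 63.335465, r_b2 = 83.693293
tip radii: r_a1 = 71.701224, r_a2 = 92.645952
inv(α') = inv(21.788°) + 2·(-0.283-0.484)·tan α/(28+37) = 0.01002261  ⇒  α' = 17.58967°
a' = a·cos α / cos α' = 158.3400·cos 21.788°/cos 17.58967° = 154.240236
action lengths: √(r_a1²−r_b1²) = 33.610778, √(r_a2²−r_b2²) = 39.732922
base pitch p_b = π·m·cos α = 14.212445
CR = (33.610778 + 39.732922 − 154.240236·sin 17.58967°)/14.212445 = 1.880929
contact ratio ≈ 1.8809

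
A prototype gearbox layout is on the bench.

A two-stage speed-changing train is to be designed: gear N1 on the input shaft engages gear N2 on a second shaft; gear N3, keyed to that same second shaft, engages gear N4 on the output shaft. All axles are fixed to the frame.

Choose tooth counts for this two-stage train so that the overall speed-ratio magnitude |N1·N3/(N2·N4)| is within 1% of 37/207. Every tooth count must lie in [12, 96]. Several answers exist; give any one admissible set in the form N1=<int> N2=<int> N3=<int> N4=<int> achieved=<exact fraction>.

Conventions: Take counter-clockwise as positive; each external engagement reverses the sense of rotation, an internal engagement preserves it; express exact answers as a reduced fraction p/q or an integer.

topology: fixed-axis compound train — 2 stages, target 37/207
target = 37/207 in lowest terms: an exact hit needs N1·N3 = k·37 and N2·N4 = k·207 for one integer k, every count in [12, 96]; additionally prefer no 1:1 stage (N1 ≠ N2, N3 ≠ N4)
k = 1…11: no 1:1-free in-range split of k·37 and k·207 into factor pairs; take k = 12
k = 12: N1·N3 = 444 = 12·37, N2·N4 = 2484 = 27·92
achieved = 12·37/(27·92) = 37/207; |achieved − target| = 0 ≤ 37/20700 ✓

N1=12 N2=27 N3=37 N4=92 achieved=37/207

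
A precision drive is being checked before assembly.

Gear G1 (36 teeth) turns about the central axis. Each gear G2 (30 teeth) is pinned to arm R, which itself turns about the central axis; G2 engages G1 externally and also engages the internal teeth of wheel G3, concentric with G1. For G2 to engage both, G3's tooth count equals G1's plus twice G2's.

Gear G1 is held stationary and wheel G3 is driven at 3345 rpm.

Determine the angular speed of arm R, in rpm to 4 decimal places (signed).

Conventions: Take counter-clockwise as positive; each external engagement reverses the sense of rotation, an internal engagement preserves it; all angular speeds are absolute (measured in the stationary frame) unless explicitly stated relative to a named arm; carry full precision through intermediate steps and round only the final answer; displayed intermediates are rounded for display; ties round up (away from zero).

+2432.7273 rpm

class = planetary set [G3 = 36+2·30 = 96; Willis about the carrier]
normalise by the input: solve with ω_ring = 1, then scale by 3345 rpm
ring teeth: 36 + 2·30 = 96
36(ω_sun−ω_arm) = −96(ω_ring−ω_arm),  ω_sun = 0, ω_ring = 1
36(0−ω_arm) = −96(1−ω_arm)  ⇒  132·ω_arm = 96  ⇒  ω_arm = 8/11
scale: ω_arm = 8/11 × 3345 rpm = +2432.7273 rpm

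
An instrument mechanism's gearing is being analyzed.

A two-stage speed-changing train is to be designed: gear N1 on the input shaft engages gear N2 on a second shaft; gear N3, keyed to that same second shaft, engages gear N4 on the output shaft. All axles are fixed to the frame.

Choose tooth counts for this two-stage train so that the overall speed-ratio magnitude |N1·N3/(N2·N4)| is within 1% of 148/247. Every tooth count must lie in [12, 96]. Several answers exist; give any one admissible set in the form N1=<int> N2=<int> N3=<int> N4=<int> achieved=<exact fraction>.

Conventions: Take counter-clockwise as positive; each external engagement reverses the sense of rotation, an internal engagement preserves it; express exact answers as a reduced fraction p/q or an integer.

2-stage fixed-axis compound train for ratio 148/247
target = 148/247 in lowest terms: an exact hit needs N1·N3 = k·148 and N2·N4 = k·247 for one integer k, every count in [12, 96]; additionally prefer no 1:1 stage (N1 ≠ N2, N3 ≠ N4)
k = 1…2: no 1:1-free in-range split of k·148 and k·247 into factor pairs; take k = 3
k = 3: N1·N3 = 444 = 12·37, N2·N4 = 741 = 13·57
achieved = 12·37/(13·57) = 148/247; |achieved − target| = 0 ≤ 37/6175 ✓

N1=12 N2=13 N3=37 N4=57 achieved=148/247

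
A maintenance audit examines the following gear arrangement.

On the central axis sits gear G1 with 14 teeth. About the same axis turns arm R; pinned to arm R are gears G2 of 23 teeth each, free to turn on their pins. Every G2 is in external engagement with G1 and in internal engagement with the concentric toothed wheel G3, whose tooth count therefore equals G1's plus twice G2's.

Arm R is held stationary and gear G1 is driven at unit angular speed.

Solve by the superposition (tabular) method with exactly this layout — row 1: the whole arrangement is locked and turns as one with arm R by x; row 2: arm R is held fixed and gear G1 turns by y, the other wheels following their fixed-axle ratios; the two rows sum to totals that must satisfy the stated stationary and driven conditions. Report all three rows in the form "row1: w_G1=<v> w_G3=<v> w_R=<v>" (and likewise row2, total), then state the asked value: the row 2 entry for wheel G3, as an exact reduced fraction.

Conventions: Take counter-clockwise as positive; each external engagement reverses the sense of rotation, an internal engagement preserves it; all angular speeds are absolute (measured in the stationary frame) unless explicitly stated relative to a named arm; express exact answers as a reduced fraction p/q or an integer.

row1: w_G1=0 w_G3=0 w_R=0
row2: w_G1=1 w_G3=-7/30 w_R=0
total: w_G1=1 w_G3=-7/30 w_R=0
asked value: -7/30

class = planetary set [G3 = 14+2·23 = 60; Willis about the carrier]
row 1: whole set turns with the arm by x
row 2 — arm fixed, fixed-axis ratios: sun y, ring −(14/60)·y, arm 0
boundary: total ω_arm = x = 0 and total ω_sun = x + y = 1  ⇒  y = 1, x = 0
row 2 ring = −(14/60)·1 = -7/30
totals (row 1 + row 2): sun 0 + 1 = 1, ring 0 + (-7/30) = -7/30, arm 0 + 0 = 0
asked cell (row2, ring) = -7/30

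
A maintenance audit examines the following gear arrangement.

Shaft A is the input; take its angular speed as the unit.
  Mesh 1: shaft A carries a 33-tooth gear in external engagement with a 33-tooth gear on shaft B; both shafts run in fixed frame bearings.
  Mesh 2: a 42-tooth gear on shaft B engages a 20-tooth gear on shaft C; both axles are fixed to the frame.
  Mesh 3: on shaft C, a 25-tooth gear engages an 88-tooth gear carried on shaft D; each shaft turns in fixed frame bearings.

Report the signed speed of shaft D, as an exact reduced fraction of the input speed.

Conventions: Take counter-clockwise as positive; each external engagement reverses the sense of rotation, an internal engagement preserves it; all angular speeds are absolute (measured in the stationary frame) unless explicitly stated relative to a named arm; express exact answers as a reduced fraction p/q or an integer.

3-mesh fixed-axis compound train (all bearings frame-fixed)
mesh 1 [33T→33T]: |ω|/ω_in = 1×33/33 = 1, sense flips to −
mesh 2 [42T→20T]: |ω|/ω_in = 1×42/20 = 21/10, sense flips to +
mesh 3 [25T→88T]: |ω|/ω_in = (21/10)×25/88 = 105/176, sense flips to −
signed output speed (× input speed) = -105/176

-105/176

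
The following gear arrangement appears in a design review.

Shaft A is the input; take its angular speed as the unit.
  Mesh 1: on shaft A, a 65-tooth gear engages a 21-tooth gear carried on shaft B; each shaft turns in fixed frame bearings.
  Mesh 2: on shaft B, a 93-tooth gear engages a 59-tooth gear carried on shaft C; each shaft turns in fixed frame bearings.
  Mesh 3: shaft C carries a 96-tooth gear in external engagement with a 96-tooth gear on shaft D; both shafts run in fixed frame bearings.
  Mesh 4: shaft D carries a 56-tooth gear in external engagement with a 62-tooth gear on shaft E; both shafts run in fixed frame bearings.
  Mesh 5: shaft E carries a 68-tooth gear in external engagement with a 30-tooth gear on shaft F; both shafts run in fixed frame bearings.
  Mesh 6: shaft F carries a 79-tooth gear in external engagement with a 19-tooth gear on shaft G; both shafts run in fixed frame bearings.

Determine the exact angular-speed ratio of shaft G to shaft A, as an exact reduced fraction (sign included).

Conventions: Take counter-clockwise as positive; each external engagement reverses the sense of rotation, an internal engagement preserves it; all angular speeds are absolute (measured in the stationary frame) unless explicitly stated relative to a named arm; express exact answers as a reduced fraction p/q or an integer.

class = fixed-axis compound train [6 meshes; 6 ratios multiply, 6 sense flips]
mesh 1 [65T→21T]: running ratio 65/21, sense −
mesh 2 [93T→59T]: running ratio 2015/413, sense +
mesh 3 [96T→96T]: running ratio 2015/413, sense −
mesh 4 [56T→62T]: running ratio 260/59, sense +
mesh 5 [68T→30T]: running ratio 1768/177, sense −
mesh 6 [79T→19T]: running ratio 139672/3363, sense +
ω_out/ω_in = 139672/3363

139672/3363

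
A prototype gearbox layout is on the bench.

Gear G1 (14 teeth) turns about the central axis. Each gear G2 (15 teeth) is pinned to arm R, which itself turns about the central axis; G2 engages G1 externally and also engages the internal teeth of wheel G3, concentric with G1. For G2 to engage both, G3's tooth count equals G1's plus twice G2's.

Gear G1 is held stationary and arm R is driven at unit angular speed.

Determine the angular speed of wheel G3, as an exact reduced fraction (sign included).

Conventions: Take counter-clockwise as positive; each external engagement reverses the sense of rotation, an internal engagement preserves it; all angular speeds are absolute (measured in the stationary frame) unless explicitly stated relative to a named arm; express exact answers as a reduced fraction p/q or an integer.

29/22

planetary set (14T centre, 15T on arm, 44T internal) — Willis relation
ring teeth: 14 + 2·15 = 44
14(ω_sun−ω_arm) = −44(ω_ring−ω_arm),  ω_sun = 0, ω_arm = 1
ω_ring = 1 − (14/44)(0−1) = 29/22
exact speed ratio = 29/22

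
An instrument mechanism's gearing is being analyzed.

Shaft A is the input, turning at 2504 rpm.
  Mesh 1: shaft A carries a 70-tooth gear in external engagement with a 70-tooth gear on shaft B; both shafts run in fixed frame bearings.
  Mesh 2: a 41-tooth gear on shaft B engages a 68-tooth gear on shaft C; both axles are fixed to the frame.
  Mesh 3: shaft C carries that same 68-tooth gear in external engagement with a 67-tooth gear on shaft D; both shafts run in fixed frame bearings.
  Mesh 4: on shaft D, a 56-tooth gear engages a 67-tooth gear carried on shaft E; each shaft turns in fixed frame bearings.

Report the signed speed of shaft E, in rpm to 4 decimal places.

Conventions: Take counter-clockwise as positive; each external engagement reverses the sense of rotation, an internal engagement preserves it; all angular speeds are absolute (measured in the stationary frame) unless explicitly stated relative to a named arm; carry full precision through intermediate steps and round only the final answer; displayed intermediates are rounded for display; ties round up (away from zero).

+1280.7271 rpm

class = fixed-axis compound train [4 meshes; 4 ratios multiply, 4 sense flips]
mesh 1 [70T→70T]: ω = 2504.0000×70/70 = 2504.0000 rpm, sense flips to −
mesh 2 [41T→68T]: ω = 2504.0000×41/68 = 1509.7647 rpm, sense flips to +
mesh 3 [68T→67T]: ω = 1509.7647×68/67 = 1532.2985 rpm, sense flips to −
mesh 4 [56T→67T]: ω = 1532.2985×56/67 = 1280.7271 rpm, sense flips to +
signed output speed = +1280.7271 rpm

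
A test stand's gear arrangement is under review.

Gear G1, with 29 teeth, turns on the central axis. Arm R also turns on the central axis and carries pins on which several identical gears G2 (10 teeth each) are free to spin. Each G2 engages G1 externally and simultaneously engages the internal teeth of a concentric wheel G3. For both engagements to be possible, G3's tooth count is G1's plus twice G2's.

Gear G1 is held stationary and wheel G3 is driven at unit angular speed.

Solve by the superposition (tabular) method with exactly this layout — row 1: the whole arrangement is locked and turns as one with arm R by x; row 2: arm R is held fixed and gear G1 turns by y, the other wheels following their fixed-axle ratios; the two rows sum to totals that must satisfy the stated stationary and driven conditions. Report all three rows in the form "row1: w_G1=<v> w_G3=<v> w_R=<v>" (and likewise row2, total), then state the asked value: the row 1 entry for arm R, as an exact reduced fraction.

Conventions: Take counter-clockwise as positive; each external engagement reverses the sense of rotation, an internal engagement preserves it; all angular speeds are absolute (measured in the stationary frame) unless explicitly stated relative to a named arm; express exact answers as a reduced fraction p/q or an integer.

class = planetary set [G3 = 29+2·10 = 49; Willis about the carrier]
row 1: whole set turns with the arm by x
superposition row 2 [arm held]: sun y, ring −(29/49)·y, arm 0
boundary: total ω_sun = x + y = 0 and total ω_ring = x − (29/49)·y = 1  ⇒  y = -49/78, x = 49/78
row 2 ring = −(29/49)·(-49/78) = 29/78
totals (row 1 + row 2): sun 49/78 + (-49/78) = 0, ring 49/78 + 29/78 = 1, arm 49/78 + 0 = 49/78
asked cell (row1, arm) = 49/78

row1: w_G1=49/78 w_G3=49/78 w_R=49/78
row2: w_G1=-49/78 w_G3=29/78 w_R=0
total: w_G1=0 w_G3=1 w_R=49/78
asked value: 49/78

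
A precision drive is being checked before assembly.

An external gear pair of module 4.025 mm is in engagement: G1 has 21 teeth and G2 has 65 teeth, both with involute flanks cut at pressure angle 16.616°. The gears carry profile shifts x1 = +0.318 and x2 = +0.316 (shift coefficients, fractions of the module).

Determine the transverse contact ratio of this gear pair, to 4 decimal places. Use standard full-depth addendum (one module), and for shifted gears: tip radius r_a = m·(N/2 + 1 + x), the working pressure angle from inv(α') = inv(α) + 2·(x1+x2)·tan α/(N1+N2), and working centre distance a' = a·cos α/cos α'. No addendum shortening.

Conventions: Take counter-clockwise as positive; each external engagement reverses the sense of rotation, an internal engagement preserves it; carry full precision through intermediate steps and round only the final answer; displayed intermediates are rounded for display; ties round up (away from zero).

1.7110

recognized (one external pair, fixed centres): single-mesh tooth geometry, m = 4.025, N1 = 21, N2 = 65
base radii: r_b1 = 40.497735, r_b2 = 125.350131
tip radii: r_a1 = 47.567450, r_a2 = 136.109400
inv(α') = inv(16.616°) + 2·(+0.318+0.316)·tan α/(21+65) = 0.01281305  ⇒  α' = 19.04723°
a' = a·cos α / cos α' = 173.0750·cos 16.616°/cos 19.04723° = 175.453993
action lengths: √(r_a1²−r_b1²) = 24.951870, √(r_a2²−r_b2²) = 53.038792
base pitch p_b = π·m·cos α = 12.116894
CR = (24.951870 + 53.038792 − 175.453993·sin 19.04723°)/12.116894 = 1.710975
contact ratio ≈ 1.7110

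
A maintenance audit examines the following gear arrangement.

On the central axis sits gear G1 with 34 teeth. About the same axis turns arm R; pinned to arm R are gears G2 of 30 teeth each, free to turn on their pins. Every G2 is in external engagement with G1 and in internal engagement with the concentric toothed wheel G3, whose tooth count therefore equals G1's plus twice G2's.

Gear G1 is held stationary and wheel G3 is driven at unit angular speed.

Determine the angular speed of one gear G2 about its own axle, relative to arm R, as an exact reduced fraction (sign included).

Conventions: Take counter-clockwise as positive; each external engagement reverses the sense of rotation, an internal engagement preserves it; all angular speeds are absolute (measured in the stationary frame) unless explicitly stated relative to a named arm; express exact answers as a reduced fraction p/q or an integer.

class = planetary set [G3 = 34+2·30 = 94; Willis about the carrier]
ring teeth: 34 + 2·30 = 94
34(ω_sun−ω_arm) = −94(ω_ring−ω_arm),  ω_sun = 0, ω_ring = 1
34(0−ω_arm) = −94(1−ω_arm)  ⇒  128·ω_arm = 94  ⇒  ω_arm = 47/64
sun–planet mesh: 34·(0−47/64) = −30·(ω_p−ω_arm)  ⇒  ω_p−ω_arm = 799/960
exact speed ratio = 799/960

799/960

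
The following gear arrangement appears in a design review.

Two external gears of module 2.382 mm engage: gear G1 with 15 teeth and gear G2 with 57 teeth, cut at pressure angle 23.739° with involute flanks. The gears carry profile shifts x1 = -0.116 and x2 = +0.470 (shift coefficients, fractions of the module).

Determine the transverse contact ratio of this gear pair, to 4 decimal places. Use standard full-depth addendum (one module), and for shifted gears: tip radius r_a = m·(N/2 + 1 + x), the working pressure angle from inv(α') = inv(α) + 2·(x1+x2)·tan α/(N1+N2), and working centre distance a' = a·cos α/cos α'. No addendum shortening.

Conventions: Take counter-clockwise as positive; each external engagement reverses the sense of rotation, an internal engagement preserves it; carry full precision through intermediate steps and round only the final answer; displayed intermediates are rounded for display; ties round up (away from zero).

recognized (one external pair, fixed centres): single-mesh tooth geometry, m = 2.382, N1 = 15, N2 = 57
base radii: r_b1 = 16.353421, r_b2 = 62.142998
tip radii: r_a1 = 19.970688, r_a2 = 71.388540
inv(α') = inv(23.739°) + 2·(-0.116+0.470)·tan α/(15+57) = 0.02978220  ⇒  α' = 24.94899°
a' = a·cos α / cos α' = 85.7520·cos 23.739°/cos 24.94899° = 86.575307
action lengths: √(r_a1²−r_b1²) = 11.462723, √(r_a2²−r_b2²) = 35.136468
base pitch p_b = π·m·cos α = 6.850105
CR = (11.462723 + 35.136468 − 86.575307·sin 24.94899°)/6.850105 = 1.471621
contact ratio ≈ 1.4716

1.4716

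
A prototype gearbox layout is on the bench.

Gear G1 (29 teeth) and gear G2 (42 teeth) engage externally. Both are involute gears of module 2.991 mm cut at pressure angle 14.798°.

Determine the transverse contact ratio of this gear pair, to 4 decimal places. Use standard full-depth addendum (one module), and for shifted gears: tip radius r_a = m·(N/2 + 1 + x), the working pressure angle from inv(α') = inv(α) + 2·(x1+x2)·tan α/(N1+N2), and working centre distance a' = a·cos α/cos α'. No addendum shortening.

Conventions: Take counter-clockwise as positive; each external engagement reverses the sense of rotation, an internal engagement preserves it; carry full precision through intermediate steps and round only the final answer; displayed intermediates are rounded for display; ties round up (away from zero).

1.9807

single-mesh involute tooth geometry (29T engaging 42T at module 2.991)
base radii: r_b1 = 41.931034, r_b2 = 60.727704
tip radii: r_a1 = 46.360500, r_a2 = 65.802000
no profile shift: α' = α, a' = a
action lengths: √(r_a1²−r_b1²) = 19.775853, √(r_a2²−r_b2²) = 25.338689
base pitch p_b = π·m·cos α = 9.084843
CR = (19.775853 + 25.338689 − 106.180500·sin 14.79800°)/9.084843 = 1.980746
contact ratio ≈ 1.9807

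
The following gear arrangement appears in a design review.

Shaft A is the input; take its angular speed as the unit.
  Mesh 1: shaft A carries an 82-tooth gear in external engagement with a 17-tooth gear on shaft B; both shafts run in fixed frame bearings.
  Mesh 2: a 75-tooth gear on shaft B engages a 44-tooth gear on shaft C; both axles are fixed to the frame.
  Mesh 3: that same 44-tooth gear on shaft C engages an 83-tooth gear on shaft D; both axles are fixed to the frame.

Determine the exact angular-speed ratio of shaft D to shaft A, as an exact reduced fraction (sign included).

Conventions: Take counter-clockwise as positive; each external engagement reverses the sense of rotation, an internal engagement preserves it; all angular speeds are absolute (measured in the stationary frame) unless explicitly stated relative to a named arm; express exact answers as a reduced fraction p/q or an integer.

class = fixed-axis compound train [3 meshes; 3 ratios multiply, 3 sense flips]
mesh 1 [82T→17T]: running ratio 82/17, sense −
mesh 2 [75T→44T]: running ratio 3075/374, sense +
mesh 3 [44T→83T]: running ratio 6150/1411, sense −
ω_out/ω_in = -6150/1411

-6150/1411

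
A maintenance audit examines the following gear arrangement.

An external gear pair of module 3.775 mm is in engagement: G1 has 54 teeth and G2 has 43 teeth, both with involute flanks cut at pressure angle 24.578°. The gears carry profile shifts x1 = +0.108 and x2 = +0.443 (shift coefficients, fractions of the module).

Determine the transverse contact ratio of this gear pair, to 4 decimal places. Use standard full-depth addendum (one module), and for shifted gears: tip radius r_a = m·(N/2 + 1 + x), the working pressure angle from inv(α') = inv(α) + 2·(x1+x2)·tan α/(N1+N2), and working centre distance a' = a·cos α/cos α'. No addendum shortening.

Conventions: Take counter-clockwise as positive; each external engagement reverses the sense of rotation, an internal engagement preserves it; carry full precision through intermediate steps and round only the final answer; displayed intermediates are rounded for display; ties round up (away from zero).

1.4888

single-mesh involute tooth geometry (54T engaging 43T at module 3.775)
base radii: r_b1 = 92.690175, r_b2 = 73.808843
tip radii: r_a1 = 106.107700, r_a2 = 86.609825
inv(α') = inv(24.578°) + 2·(+0.108+0.443)·tan α/(54+43) = 0.03360046  ⇒  α' = 25.91623°
a' = a·cos α / cos α' = 183.0875·cos 24.578°/cos 25.91623° = 185.115320
action lengths: √(r_a1²−r_b1²) = 51.646640, √(r_a2²−r_b2²) = 45.315742
base pitch p_b = π·m·cos α = 10.784992
CR = (51.646640 + 45.315742 − 185.115320·sin 25.91623°)/10.784992 = 1.488784
contact ratio ≈ 1.4888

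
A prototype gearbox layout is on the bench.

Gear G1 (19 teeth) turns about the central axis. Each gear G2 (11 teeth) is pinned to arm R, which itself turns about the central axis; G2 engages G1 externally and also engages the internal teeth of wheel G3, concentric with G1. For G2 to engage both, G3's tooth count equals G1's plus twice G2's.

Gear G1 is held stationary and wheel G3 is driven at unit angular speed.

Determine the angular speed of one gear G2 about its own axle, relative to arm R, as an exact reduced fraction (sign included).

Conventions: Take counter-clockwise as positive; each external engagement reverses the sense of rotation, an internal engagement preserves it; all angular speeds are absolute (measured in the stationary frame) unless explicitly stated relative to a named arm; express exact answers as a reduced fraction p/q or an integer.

779/660

planetary set (19T centre, 11T on arm, 41T internal) — Willis relation
ring teeth: 19 + 2·11 = 41
19(ω_sun−ω_arm) = −41(ω_ring−ω_arm),  ω_sun = 0, ω_ring = 1
19(0−ω_arm) = −41(1−ω_arm)  ⇒  60·ω_arm = 41  ⇒  ω_arm = 41/60
sun–planet mesh: 19·(0−41/60) = −11·(ω_p−ω_arm)  ⇒  ω_p−ω_arm = 779/660
exact speed ratio = 779/660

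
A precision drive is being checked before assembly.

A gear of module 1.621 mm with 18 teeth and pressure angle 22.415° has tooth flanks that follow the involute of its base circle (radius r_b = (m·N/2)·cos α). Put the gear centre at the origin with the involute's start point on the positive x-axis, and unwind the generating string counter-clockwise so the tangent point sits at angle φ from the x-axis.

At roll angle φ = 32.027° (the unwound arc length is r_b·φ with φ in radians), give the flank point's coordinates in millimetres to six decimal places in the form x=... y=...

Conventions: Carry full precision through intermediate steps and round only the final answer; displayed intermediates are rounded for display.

x=15.431995 y=0.760915

topology: single-mesh involute geometry — m = 1.621, N = 18
pitch radius r_p = m·N/2 = 1.621·18/2 = 14.589000
base radius r_b = r_p·cos α = 14.589000·cos 22.415° = 13.486746
roll angle φ = 32.027° = 0.55897660 rad
x = r_b·(cos φ + φ·sin φ) = 15.431995
y = r_b·(sin φ − φ·cos φ) = 0.760915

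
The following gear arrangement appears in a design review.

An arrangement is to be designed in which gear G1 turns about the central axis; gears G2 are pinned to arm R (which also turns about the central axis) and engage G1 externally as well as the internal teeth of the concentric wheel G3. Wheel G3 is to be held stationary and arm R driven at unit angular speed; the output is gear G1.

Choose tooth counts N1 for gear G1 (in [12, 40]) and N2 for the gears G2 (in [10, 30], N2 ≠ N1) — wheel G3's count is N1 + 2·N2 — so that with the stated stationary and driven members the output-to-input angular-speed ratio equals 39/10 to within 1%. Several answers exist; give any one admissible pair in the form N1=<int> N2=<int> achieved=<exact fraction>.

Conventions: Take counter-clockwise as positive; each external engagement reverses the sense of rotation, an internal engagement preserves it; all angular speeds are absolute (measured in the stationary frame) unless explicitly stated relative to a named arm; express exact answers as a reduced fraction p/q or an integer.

N1=20 N2=19 achieved=39/10

design class (target 39/10): planetary set
Willis with ω_ring = 0: ω_sun/ω_arm = (N1+N3)/N1; set equal to 39/10  ⇒  N3/N1 = 39/10 − 1 = 29/10
N3 = N1 + 2·N2  ⇒  N2/N1 = (N3/N1 − 1)/2 = (29/10 − 1)/2 = 19/20
smallest multiple with N1 ≥ 12 and N2 ≥ 10: k = 1  ⇒  N1 = 1·20 = 20, N2 = 1·19 = 19 (N1 ≤ 40, N2 ≤ 30, N2 ≠ N1 ✓), N3 = 20 + 2·19 = 58
check: (N1+N3)/N1 with N1 = 20, N3 = 58 gives 39/10; |achieved − target| = 0 ≤ 39/1000 ✓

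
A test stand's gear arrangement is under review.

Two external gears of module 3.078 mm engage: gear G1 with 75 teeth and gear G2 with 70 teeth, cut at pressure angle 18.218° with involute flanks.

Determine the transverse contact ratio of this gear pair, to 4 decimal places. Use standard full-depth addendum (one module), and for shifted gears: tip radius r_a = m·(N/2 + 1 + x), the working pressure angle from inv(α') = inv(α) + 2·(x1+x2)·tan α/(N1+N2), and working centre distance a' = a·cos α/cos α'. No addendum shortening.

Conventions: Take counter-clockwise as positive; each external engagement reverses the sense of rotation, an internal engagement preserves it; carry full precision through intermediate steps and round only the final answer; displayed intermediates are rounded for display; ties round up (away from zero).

topology: single-mesh involute geometry — m = 3.078, 75T/70T pair
base radii: r_b1 = 109.639193, r_b2 = 102.329913
tip radii: r_a1 = 118.503000, r_a2 = 110.808000
no profile shift: α' = α, a' = a
action lengths: √(r_a1²−r_b1²) = 44.968972, √(r_a2²−r_b2²) = 42.508843
base pitch p_b = π·m·cos α = 9.185112
CR = (44.968972 + 42.508843 − 223.155000·sin 18.21800°)/9.185112 = 1.928351
contact ratio ≈ 1.9284

1.9284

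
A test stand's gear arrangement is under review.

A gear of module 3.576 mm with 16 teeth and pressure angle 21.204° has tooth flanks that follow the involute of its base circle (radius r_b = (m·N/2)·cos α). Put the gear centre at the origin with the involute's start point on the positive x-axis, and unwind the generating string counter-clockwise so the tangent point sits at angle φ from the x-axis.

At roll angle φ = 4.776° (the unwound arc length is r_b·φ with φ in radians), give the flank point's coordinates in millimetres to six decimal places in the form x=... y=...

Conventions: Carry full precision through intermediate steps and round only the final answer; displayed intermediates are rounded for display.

class = single-mesh tooth geometry [base-circle involute, m = 3.576, 16T]
pitch radius r_p = m·N/2 = 3.576·16/2 = 28.608000
base radius r_b = r_p·cos α = 28.608000·cos 21.204° = 26.671197
roll angle φ = 4.776° = 0.08335693 rad
x = r_b·(cos φ + φ·sin φ) = 26.763697
y = r_b·(sin φ − φ·cos φ) = 0.005146

x=26.763697 y=0.005146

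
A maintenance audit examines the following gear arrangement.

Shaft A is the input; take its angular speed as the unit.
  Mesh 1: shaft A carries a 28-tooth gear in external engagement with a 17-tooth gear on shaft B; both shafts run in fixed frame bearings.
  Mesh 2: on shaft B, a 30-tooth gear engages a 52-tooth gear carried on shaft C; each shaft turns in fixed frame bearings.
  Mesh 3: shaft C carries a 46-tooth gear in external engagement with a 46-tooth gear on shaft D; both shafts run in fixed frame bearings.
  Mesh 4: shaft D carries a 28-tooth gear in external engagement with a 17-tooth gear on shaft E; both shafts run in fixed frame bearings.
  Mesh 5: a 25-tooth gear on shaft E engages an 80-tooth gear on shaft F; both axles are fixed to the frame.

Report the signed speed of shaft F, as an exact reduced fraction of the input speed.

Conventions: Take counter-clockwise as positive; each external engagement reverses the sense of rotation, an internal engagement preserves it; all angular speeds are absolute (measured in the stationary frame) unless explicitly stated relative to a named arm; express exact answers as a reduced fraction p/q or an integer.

5-mesh fixed-axis compound train (all bearings frame-fixed)
mesh 1 [28T→17T]: |ω|/ω_in = 1×28/17 = 28/17, sense flips to −
mesh 2 [30T→52T]: |ω|/ω_in = (28/17)×30/52 = 210/221, sense flips to +
mesh 3 [46T→46T]: |ω|/ω_in = (210/221)×46/46 = 210/221, sense flips to −
mesh 4 [28T→17T]: |ω|/ω_in = (210/221)×28/17 = 5880/3757, sense flips to +
mesh 5 [25T→80T]: |ω|/ω_in = (5880/3757)×25/80 = 3675/7514, sense flips to −
signed output speed (× input speed) = -3675/7514

-3675/7514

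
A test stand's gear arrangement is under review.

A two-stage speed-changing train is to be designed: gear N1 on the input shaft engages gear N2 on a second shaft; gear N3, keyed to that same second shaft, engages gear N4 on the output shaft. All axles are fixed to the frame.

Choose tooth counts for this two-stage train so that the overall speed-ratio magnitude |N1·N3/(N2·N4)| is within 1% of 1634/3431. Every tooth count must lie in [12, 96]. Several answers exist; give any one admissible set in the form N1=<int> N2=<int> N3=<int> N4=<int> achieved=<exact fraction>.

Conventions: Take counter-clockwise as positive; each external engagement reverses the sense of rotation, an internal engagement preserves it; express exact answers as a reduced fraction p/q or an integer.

N1=19 N2=47 N3=86 N4=73 achieved=1634/3431

class = fixed-axis compound train [2-stage, 1634/3431 wanted]
target = 1634/3431 in lowest terms: an exact hit needs N1·N3 = k·1634 and N2·N4 = k·3431 for one integer k, every count in [12, 96]; additionally prefer no 1:1 stage (N1 ≠ N2, N3 ≠ N4)
k = 1: N1·N3 = 1634 = 19·86, N2·N4 = 3431 = 47·73
achieved = 19·86/(47·73) = 1634/3431; |achieved − target| = 0 ≤ 817/171550 ✓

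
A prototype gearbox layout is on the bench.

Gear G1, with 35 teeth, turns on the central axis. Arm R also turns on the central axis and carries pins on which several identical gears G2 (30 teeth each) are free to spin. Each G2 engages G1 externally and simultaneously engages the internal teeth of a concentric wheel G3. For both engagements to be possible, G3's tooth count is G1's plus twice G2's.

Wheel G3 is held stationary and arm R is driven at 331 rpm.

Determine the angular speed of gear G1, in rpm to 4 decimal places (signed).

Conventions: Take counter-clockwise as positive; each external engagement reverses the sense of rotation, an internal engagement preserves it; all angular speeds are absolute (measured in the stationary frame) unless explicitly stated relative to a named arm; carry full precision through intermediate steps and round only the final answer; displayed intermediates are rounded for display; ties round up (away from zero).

topology: planetary set — G1 35T / G2 30T / G3 95T, arm = carrier (Willis)
normalise by the input: solve with ω_arm = 1, then scale by 331 rpm
ring teeth: 35 + 2·30 = 95
35(ω_sun−ω_arm) = −95(ω_ring−ω_arm),  ω_ring = 0, ω_arm = 1
ω_sun = 1 − (95/35)(0−1) = 26/7
scale: ω_sun = 26/7 × 331 rpm = +1229.4286 rpm

+1229.4286 rpm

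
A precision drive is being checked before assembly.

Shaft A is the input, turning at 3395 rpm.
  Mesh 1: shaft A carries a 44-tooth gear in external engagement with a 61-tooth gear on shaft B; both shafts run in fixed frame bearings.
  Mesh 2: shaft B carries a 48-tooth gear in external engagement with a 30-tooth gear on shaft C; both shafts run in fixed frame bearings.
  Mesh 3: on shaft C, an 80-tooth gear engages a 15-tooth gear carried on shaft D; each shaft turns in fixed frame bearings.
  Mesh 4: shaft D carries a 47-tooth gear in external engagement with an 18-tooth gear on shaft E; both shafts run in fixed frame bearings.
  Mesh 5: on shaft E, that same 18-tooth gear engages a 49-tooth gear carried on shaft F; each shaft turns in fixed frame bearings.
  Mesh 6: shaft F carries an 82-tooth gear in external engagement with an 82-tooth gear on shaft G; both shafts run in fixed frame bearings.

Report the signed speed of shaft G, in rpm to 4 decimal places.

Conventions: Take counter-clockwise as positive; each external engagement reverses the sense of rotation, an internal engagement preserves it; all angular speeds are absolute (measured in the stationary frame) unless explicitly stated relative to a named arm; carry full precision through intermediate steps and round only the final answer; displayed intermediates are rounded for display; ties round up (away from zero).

class = fixed-axis compound train [6 meshes; 6 ratios multiply, 6 sense flips]
mesh 1 [44T→61T]: ω = 3395.0000×44/61 = 2448.8525 rpm, sense flips to −
mesh 2 [48T→30T]: ω = 2448.8525×48/30 = 3918.1639 rpm, sense flips to +
mesh 3 [80T→15T]: ω = 3918.1639×80/15 = 20896.8743 rpm, sense flips to −
mesh 4 [47T→18T]: ω = 20896.8743×47/18 = 54564.0607 rpm, sense flips to +
mesh 5 [18T→49T]: ω = 54564.0607×18/49 = 20043.9407 rpm, sense flips to −
mesh 6 [82T→82T]: ω = 20043.9407×82/82 = 20043.9407 rpm, sense flips to +
signed output speed = +20043.9407 rpm

+20043.9407 rpm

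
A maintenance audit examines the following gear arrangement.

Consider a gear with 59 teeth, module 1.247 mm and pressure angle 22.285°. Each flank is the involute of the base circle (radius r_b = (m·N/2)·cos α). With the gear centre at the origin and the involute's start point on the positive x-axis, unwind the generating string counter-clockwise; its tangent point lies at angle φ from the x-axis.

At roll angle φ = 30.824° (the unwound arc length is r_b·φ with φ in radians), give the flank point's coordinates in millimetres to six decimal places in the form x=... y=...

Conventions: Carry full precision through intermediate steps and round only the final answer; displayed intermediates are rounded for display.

x=38.613973 y=1.716055

topology: single-mesh involute geometry — m = 1.247, N = 59
pitch radius r_p = m·N/2 = 1.247·59/2 = 36.786500
base radius r_b = r_p·cos α = 36.786500·cos 22.285° = 34.038881
roll angle φ = 30.824° = 0.53798029 rad
x = r_b·(cos φ + φ·sin φ) = 38.613973
y = r_b·(sin φ − φ·cos φ) = 1.716055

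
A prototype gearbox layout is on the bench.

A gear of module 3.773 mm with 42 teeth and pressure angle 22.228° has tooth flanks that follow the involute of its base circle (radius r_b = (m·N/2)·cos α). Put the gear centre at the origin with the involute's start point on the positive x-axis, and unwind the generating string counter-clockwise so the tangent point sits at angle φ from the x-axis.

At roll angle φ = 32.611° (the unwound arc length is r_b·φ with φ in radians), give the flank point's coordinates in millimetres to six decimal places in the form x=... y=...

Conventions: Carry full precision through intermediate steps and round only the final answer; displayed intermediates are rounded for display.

recognized (one wheel, involute flank): single-mesh tooth geometry, m = 3.773, N = 42
pitch radius r_p = m·N/2 = 3.773·42/2 = 79.233000
base radius r_b = r_p·cos α = 79.233000·cos 22.228° = 73.344865
roll angle φ = 32.611° = 0.56916932 rad
x = r_b·(cos φ + φ·sin φ) = 84.280056
y = r_b·(sin φ − φ·cos φ) = 4.363531

x=84.280056 y=4.363531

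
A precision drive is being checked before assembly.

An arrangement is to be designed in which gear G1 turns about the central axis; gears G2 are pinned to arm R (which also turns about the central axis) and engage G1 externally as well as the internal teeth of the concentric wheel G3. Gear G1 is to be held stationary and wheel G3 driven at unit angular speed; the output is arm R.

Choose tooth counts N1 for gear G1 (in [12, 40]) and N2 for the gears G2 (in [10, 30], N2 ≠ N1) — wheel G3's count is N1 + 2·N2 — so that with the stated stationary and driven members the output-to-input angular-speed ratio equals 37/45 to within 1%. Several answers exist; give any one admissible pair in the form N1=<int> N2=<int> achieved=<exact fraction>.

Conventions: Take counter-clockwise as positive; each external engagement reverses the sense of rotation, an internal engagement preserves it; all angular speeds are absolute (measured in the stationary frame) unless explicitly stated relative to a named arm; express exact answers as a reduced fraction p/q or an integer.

design class (target 37/45): planetary set
Willis with ω_sun = 0: ω_arm/ω_ring = N3/(N1+N3); set equal to 37/45  ⇒  N3/N1 = (37/45)/(1 − 37/45) = 37/8
N3 = N1 + 2·N2  ⇒  N2/N1 = (N3/N1 − 1)/2 = (37/8 − 1)/2 = 29/16
smallest multiple with N1 ≥ 12 and N2 ≥ 10: k = 1  ⇒  N1 = 1·16 = 16, N2 = 1·29 = 29 (N1 ≤ 40, N2 ≤ 30, N2 ≠ N1 ✓), N3 = 16 + 2·29 = 74
check: N3/(N1+N3) with N1 = 16, N3 = 74 gives 37/45; |achieved − target| = 0 ≤ 37/4500 ✓

N1=16 N2=29 achieved=37/45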